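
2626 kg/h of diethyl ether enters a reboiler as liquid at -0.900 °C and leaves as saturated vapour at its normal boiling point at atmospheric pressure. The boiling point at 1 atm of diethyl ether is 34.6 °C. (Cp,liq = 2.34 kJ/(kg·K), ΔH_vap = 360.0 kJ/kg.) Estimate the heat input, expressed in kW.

Q = 323 kW

liquid -0.900→34.6 °C: 83.07 kJ/kg
vaporisation at 34.6 °C: 360 kJ/kg
Δh = 83.07 + 360 = 443.07 kJ/kg
Q = ṁ·Δh = 2626 kg/h × 443.07 kJ/kg = 1.1635e+06 kJ/h
|Q| = 323.19 kW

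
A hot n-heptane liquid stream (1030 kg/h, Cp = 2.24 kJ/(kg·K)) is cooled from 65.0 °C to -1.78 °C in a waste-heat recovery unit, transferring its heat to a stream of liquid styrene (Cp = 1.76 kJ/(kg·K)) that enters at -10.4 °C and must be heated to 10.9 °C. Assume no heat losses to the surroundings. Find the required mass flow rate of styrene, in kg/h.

ṁ_c = 4110 kg/h

Heat released by hot stream: Q = 1030 × 2.24 × (65.0 − -1.78) = 154070 kJ/h
Energy balance on cold side (adiabatic exchanger): Q = ṁ_c·Cp_c·(T_c,out − T_c,in)
ṁ_c = 154070 / [1.76 × (10.9 − -10.4)] = 4110 kg/h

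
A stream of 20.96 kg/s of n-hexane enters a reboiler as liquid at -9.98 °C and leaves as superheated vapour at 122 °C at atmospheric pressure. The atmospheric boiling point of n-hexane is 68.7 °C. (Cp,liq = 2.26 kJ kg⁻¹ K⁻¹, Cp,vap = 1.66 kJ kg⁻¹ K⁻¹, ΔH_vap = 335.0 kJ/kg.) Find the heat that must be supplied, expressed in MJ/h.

Q = 45400 MJ/h

liquid -9.98→68.7 °C: 177.82 kJ/kg
vaporisation at 68.7 °C: 335 kJ/kg
vapour 68.7→122 °C: 88.478 kJ/kg
Δh = 177.82 + 335 + 88.478 = 601.29 kJ/kg
Q = ṁ·Δh = 20.96 kg/s × 601.29 kJ/kg = 12603 kJ/s
|Q| = 12603 kW = 45371 MJ/h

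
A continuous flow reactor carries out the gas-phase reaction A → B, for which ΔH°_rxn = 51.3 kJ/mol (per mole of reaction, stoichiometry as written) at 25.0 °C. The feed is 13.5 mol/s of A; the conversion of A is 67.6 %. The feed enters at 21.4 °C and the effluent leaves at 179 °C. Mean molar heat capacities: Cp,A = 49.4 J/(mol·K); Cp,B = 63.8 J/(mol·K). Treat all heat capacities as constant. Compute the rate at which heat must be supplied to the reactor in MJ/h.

Extent of reaction ξ = 0.676 × 13.5 = 9.126 mol/s
Reaction term: ξ·ΔH°_rxn = 9.126 × 51.3 = 468.16 kJ/s
Sensible, feed 21.4→25 °C: 2.4008 kJ/s
Outlet flows (mol/s): A 4.374, B 9.126
Sensible, products 25→179 °C: 122.94 kJ/s
Q = ΔH = 593.51 kJ/s = 593.51 kW
Heat supplied = 2136.6 MJ/h

Q_in = 2140 MJ/h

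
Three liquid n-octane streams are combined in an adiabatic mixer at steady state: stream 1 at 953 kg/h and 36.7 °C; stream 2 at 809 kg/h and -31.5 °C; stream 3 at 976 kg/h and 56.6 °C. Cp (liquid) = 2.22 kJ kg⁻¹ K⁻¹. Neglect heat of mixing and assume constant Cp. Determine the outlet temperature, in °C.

T_out = 23.6 °C

Energy balance with Q = 0: Σ ṁᵢCp,ᵢ(T_out − Tᵢ) = 0
T_out = Σ ṁᵢCp,ᵢTᵢ / Σ ṁᵢCp,ᵢ
      = 143710 / 6078.4 = 23.643 °C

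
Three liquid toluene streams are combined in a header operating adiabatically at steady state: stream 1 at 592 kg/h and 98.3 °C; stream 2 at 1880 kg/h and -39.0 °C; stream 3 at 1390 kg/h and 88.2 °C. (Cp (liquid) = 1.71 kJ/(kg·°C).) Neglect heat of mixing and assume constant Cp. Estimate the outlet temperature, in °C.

T_out = 27.8 °C

No heat crosses the boundary, so H_out = H_in.
Σ ṁᵢCp,ᵢTᵢ = 592×1.71×98.3 + 1880×1.71×-39.0 + 1390×1.71×88.2 = 183780
Σ ṁᵢCp,ᵢ = 592×1.71 + 1880×1.71 + 1390×1.71 = 6604
T_out = 183780 / 6604 = 27.828 °C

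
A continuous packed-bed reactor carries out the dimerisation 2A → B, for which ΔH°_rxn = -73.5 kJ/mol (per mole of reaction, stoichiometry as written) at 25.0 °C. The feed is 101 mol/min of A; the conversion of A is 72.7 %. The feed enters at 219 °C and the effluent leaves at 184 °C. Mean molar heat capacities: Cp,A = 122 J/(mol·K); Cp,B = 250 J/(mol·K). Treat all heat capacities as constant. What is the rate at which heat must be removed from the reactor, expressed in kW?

Q_out = 51.6 kW

Extent of reaction ξ = 0.727 × 101 / 2 = 36.713 mol/min
Reaction term: ξ·ΔH°_rxn = 36.713 × -73.5 = -2698.4 kJ/min
Sensible, feed 219→25 °C: -2390.5 kJ/min
Outlet flows (mol/min): A 27.573, B 36.713
Sensible, products 25→184 °C: 1994.2 kJ/min
Q = ΔH = -3094.7 kJ/min = -51.578 kW
Heat removed = 51.578 kW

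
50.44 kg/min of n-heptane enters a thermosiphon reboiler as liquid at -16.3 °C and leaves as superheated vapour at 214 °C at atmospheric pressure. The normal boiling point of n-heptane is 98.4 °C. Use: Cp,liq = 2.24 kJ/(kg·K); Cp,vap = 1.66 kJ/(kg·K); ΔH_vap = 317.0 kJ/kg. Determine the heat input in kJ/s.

Q = 644 kJ/s

liquid -16.3→98.4 °C: 256.93 kJ/kg
vaporisation at 98.4 °C: 317 kJ/kg
vapour 98.4→214 °C: 191.9 kJ/kg
Δh = 256.93 + 317 + 191.9 = 765.82 kJ/kg
Q = ṁ·Δh = 50.44 kg/min × 765.82 kJ/kg = 38628 kJ/min
|Q| = 643.8 kW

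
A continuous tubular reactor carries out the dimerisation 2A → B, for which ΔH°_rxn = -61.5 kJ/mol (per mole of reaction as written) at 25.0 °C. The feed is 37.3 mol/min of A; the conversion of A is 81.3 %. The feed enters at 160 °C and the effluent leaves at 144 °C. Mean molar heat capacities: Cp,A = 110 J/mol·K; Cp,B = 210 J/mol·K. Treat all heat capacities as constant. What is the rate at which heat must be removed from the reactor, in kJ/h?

Q_out = 61000 kJ/h

Extent of reaction ξ = 0.813 × 37.3 / 2 = 15.162 mol/min
Reaction term: ξ·ΔH°_rxn = 15.162 × -61.5 = -932.49 kJ/min
Sensible, feed 160→25 °C: -553.9 kJ/min
Outlet flows (mol/min): A 6.9751, B 15.162
Sensible, products 25→144 °C: 470.21 kJ/min
Q = ΔH = -1016.2 kJ/min = -16.936 kW
Heat removed = 60971 kJ/h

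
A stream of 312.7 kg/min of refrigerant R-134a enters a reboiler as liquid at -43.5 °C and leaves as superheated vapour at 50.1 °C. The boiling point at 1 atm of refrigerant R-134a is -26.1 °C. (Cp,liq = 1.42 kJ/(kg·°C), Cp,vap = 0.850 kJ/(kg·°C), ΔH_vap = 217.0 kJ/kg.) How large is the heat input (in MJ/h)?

liquid -43.5→-26.1 °C: 24.708 kJ/kg
vaporisation at -26.1 °C: 217 kJ/kg
vapour -26.1→50.1 °C: 64.77 kJ/kg
Δh = 24.708 + 217 + 64.77 = 306.48 kJ/kg
Q = ṁ·Δh = 312.7 kg/min × 306.48 kJ/kg = 95836 kJ/min
|Q| = 1597.3 kW = 5750.1 MJ/h

Q = 5750 MJ/h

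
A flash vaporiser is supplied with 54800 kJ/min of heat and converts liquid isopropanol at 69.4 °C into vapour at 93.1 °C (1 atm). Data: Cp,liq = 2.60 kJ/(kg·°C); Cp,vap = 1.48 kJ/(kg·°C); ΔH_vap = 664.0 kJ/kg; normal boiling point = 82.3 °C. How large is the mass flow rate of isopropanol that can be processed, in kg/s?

ṁ = 1.28 kg/s

Δh = 2.60×(82.3−69.4) + 664.0 + 1.48×(93.1−82.3) = 713.52 kJ/kg
Q = 54800 kJ/min = 913.33 kJ/s = 913.33 kJ/s
ṁ = Q/Δh = 913.33 / 713.52 = 1.28 kg/s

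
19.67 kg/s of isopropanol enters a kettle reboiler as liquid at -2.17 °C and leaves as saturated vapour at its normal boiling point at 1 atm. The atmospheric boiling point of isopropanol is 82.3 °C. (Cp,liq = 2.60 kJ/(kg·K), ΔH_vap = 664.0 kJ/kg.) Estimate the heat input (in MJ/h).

Q = 62600 MJ/h

liquid -2.17→82.3 °C: 219.62 kJ/kg
vaporisation at 82.3 °C: 664 kJ/kg
Δh = 219.62 + 664 = 883.62 kJ/kg
Q = ṁ·Δh = 19.67 kg/s × 883.62 kJ/kg = 17381 kJ/s
|Q| = 17381 kW = 62571 MJ/h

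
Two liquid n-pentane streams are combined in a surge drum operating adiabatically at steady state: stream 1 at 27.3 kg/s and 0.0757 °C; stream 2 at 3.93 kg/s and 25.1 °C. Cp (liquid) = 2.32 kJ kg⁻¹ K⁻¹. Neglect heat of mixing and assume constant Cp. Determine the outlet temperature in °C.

Adiabatic, steady state ⇒ Σ ṁᵢCp,ᵢ(T_out − Tᵢ) = 0
Σ ṁᵢCp,ᵢTᵢ = 27.3×2.32×0.0757 + 3.93×2.32×25.1 = 233.65
Σ ṁᵢCp,ᵢ = 27.3×2.32 + 3.93×2.32 = 72.454
T_out = 233.65 / 72.454 = 3.2248 °C

T_out = 3.22 °C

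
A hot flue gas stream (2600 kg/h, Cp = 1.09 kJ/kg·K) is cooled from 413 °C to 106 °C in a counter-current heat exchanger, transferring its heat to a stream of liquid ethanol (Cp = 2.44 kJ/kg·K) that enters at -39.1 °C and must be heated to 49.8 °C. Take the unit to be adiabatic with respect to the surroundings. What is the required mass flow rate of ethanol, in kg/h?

Heat released by hot stream: Q = 2600 × 1.09 × (413 − 106) = 870040 kJ/h
Energy balance on cold side (adiabatic exchanger): Q = ṁ_c·Cp_c·(T_c,out − T_c,in)
ṁ_c = 870040 / [2.44 × (49.8 − -39.1)] = 4010.9 kg/h

ṁ_c = 4010 kg/h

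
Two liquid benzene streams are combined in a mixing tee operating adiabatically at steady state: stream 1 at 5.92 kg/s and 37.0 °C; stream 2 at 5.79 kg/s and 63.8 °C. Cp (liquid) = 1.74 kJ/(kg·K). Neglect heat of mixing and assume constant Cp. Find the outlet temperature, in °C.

Adiabatic, steady state ⇒ Σ ṁᵢCp,ᵢ(T_out − Tᵢ) = 0
T_out = Σ ṁᵢCp,ᵢTᵢ / Σ ṁᵢCp,ᵢ
      = 1023.9 / 20.375 = 50.251 °C

T_out = 50.3 °C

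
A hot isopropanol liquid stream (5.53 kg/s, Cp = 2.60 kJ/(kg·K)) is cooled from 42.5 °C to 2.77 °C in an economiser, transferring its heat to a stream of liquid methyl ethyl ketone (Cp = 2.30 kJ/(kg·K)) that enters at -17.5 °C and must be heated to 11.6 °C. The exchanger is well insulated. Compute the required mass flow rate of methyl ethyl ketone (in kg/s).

Heat released by hot stream: Q = 5.53 × 2.60 × (42.5 − 2.77) = 571.24 kJ/s
Energy balance on cold side (adiabatic exchanger): Q = ṁ_c·Cp_c·(T_c,out − T_c,in)
ṁ_c = 571.24 / [2.30 × (11.6 − -17.5)] = 8.5349 kg/s

ṁ_c = 8.53 kg/s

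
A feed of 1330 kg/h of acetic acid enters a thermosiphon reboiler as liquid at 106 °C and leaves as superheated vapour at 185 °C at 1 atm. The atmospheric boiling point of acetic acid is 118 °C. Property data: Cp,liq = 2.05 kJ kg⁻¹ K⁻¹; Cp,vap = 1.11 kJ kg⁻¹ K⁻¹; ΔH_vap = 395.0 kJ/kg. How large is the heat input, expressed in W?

Q = 182000 W

liquid 106→118 °C: 24.6 kJ/kg
vaporisation at 118 °C: 395 kJ/kg
vapour 118→185 °C: 74.37 kJ/kg
Δh = 24.6 + 395 + 74.37 = 493.97 kJ/kg
Q = ṁ·Δh = 1330 kg/h × 493.97 kJ/kg = 656980 kJ/h
|Q| = 182.49 kW = 182490 W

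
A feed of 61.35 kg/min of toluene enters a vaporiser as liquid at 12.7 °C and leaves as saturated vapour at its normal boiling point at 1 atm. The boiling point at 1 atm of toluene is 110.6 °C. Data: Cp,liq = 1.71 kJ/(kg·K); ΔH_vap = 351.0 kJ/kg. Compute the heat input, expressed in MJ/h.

liquid 12.7→110.6 °C: 167.41 kJ/kg
vaporisation at 110.6 °C: 351 kJ/kg
Δh = 167.41 + 351 = 518.41 kJ/kg
Q = ṁ·Δh = 61.35 kg/min × 518.41 kJ/kg = 31804 kJ/min
|Q| = 530.07 kW = 1908.3 MJ/h

Q = 1910 MJ/h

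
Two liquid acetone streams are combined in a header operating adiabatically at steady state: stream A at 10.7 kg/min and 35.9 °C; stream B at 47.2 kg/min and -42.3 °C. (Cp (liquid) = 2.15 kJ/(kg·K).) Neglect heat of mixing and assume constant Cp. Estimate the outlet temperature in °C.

T_out = -27.8 °C

Energy balance with Q = 0: Σ ṁᵢCp,ᵢ(T_out − Tᵢ) = 0
T_out = Σ ṁᵢCp,ᵢTᵢ / Σ ṁᵢCp,ᵢ
      = -3466.7 / 124.48 = -27.849 °C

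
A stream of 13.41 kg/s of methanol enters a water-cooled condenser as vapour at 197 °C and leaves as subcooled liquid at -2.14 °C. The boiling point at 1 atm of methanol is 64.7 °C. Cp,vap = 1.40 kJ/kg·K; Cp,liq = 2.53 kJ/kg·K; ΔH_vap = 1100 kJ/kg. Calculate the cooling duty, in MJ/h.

Q_c = 70200 MJ/h

vapour 197→64.7 °C: -185.22 kJ/kg
condensation at 64.7 °C: -1100 kJ/kg
liquid 64.7→-2.14 °C: -169.11 kJ/kg
Δh = -185.22 + -1100 + -169.11 = -1454.3 kJ/kg
Q = ṁ·Δh = 13.41 kg/s × -1454.3 kJ/kg = -19503 kJ/s
|Q| = 19503 kW = 70209 MJ/h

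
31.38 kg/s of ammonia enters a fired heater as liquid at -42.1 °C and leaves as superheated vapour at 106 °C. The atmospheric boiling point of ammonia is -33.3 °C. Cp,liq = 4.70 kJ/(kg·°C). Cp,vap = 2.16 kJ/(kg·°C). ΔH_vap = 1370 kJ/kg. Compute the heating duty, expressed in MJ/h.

liquid -42.1→-33.3 °C: 41.36 kJ/kg
vaporisation at -33.3 °C: 1370 kJ/kg
vapour -33.3→106 °C: 300.89 kJ/kg
Δh = 41.36 + 1370 + 300.89 = 1712.2 kJ/kg
Q = ṁ·Δh = 31.38 kg/s × 1712.2 kJ/kg = 53730 kJ/s
|Q| = 53730 kW = 193430 MJ/h

Q = 193000 MJ/h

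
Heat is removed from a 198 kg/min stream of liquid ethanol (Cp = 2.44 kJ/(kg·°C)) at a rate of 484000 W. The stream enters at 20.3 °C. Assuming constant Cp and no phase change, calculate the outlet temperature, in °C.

T_out = -39.8 °C

Q = 484000 W = 29040 kJ/min
ΔT = Q/(ṁ·Cp) = 29040/(198×2.44) = 60.109 K
T_out = 20.3 − 60.109 = -39.809 °C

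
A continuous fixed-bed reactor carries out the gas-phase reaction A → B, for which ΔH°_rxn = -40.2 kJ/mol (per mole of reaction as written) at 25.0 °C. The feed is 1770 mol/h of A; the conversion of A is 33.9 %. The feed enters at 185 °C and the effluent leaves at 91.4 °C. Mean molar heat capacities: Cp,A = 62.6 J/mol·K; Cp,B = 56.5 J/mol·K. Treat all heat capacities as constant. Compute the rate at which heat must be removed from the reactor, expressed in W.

Extent of reaction ξ = 0.339 × 1770 = 600.03 mol/h
Reaction term: ξ·ΔH°_rxn = 600.03 × -40.2 = -24121 kJ/h
Sensible, feed 185→25 °C: -17728 kJ/h
Outlet flows (mol/h): A 1170, B 600.03
Sensible, products 25→91.4 °C: 7114.2 kJ/h
Q = ΔH = -34735 kJ/h = -9.6487 kW
Heat removed = 9648.7 W

Q_out = 9650 W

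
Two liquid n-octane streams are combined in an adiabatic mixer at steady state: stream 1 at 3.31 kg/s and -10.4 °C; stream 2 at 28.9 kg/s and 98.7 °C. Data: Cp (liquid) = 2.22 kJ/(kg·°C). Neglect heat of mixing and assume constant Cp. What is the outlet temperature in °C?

T_out = 87.5 °C

Energy balance with Q = 0: Σ ṁᵢCp,ᵢ(T_out − Tᵢ) = 0
Σ ṁᵢCp,ᵢTᵢ = 3.31×2.22×-10.4 + 28.9×2.22×98.7 = 6256
Σ ṁᵢCp,ᵢ = 3.31×2.22 + 28.9×2.22 = 71.506
T_out = 6256 / 71.506 = 87.489 °C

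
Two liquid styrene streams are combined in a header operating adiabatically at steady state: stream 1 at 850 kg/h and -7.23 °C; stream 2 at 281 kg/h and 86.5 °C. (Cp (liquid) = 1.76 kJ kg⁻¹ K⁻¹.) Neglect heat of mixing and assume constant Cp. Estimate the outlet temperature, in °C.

No heat crosses the boundary, so H_out = H_in.
Σ ṁᵢCp,ᵢTᵢ = 850×1.76×-7.23 + 281×1.76×86.5 = 31963
Σ ṁᵢCp,ᵢ = 850×1.76 + 281×1.76 = 1990.6
T_out = 31963 / 1990.6 = 16.057 °C

T_out = 16.1 °C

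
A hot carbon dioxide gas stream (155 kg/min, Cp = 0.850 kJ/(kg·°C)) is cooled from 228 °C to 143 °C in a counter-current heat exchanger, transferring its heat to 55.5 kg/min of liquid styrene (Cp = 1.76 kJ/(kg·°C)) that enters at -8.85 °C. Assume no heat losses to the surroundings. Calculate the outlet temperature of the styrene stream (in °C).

T_c,out = 106 °C

Heat released by hot stream: Q = 155 × 0.850 × (228 − 143) = 11199 kJ/min
Energy balance on cold side (adiabatic exchanger): Q = ṁ_c·Cp_c·(T_c,out − T_c,in)
T_c,out = -8.85 + 11199/(55.5 × 1.76) = 105.8 °C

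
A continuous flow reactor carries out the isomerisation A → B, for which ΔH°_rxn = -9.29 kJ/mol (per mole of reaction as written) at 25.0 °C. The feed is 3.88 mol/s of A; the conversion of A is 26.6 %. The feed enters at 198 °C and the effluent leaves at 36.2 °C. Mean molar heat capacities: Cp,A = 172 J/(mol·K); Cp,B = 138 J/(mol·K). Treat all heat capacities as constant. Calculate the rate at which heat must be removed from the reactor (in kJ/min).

Q_out = 7080 kJ/min

Extent of reaction ξ = 0.266 × 3.88 = 1.0321 mol/s
Reaction term: ξ·ΔH°_rxn = 1.0321 × -9.29 = -9.588 kJ/s
Sensible, feed 198→25 °C: -115.45 kJ/s
Outlet flows (mol/s): A 2.8479, B 1.0321
Sensible, products 25→36.2 °C: 7.0814 kJ/s
Q = ΔH = -117.96 kJ/s = -117.96 kW
Heat removed = 7077.6 kJ/min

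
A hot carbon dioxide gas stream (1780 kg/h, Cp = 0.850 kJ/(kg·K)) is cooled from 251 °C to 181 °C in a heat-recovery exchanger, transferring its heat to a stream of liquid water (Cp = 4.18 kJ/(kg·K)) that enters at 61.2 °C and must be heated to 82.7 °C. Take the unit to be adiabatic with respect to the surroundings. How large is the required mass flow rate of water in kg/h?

Heat released by hot stream: Q = 1780 × 0.850 × (251 − 181) = 105910 kJ/h
Energy balance on cold side (adiabatic exchanger): Q = ṁ_c·Cp_c·(T_c,out − T_c,in)
ṁ_c = 105910 / [4.18 × (82.7 − 61.2)] = 1178.5 kg/h

ṁ_c = 1180 kg/h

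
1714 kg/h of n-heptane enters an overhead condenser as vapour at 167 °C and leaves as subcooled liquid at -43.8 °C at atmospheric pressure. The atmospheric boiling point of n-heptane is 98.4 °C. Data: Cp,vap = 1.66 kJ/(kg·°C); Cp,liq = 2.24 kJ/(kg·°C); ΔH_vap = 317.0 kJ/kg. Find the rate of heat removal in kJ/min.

Q_c = 21400 kJ/min

vapour 167→98.4 °C: -113.88 kJ/kg
condensation at 98.4 °C: -317 kJ/kg
liquid 98.4→-43.8 °C: -318.53 kJ/kg
Δh = -113.88 + -317 + -318.53 = -749.4 kJ/kg
Q = ṁ·Δh = 1714 kg/h × -749.4 kJ/kg = -1.2845e+06 kJ/h
|Q| = 356.8 kW = 21408 kJ/min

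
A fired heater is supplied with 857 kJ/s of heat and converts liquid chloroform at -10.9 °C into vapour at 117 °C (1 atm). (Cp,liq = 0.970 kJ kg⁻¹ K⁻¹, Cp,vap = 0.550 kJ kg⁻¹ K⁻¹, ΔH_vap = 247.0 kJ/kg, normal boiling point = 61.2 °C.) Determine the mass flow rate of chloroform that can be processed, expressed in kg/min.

Δh = 0.970×(61.2−-10.9) + 247.0 + 0.550×(117−61.2) = 347.63 kJ/kg
Q = 857 kJ/s = 857 kJ/s = 51420 kJ/min
ṁ = Q/Δh = 51420 / 347.63 = 147.92 kg/min

ṁ = 148 kg/min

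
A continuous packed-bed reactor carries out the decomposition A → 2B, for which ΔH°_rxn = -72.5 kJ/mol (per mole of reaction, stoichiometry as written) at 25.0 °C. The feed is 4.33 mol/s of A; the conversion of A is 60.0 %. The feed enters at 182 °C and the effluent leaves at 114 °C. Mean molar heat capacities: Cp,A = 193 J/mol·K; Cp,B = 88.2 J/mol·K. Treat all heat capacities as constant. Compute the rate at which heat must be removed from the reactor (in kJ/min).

Q_out = 14900 kJ/min

Extent of reaction ξ = 0.600 × 4.33 = 2.598 mol/s
Reaction term: ξ·ΔH°_rxn = 2.598 × -72.5 = -188.35 kJ/s
Sensible, feed 182→25 °C: -131.2 kJ/s
Outlet flows (mol/s): A 1.732, B 5.196
Sensible, products 25→114 °C: 70.538 kJ/s
Q = ΔH = -249.02 kJ/s = -249.02 kW
Heat removed = 14941 kJ/min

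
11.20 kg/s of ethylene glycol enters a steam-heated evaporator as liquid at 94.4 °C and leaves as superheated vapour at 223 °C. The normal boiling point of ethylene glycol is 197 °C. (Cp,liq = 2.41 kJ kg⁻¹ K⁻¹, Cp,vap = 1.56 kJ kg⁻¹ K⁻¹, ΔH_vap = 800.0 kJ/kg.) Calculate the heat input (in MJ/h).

liquid 94.4→197 °C: 247.27 kJ/kg
vaporisation at 197 °C: 800 kJ/kg
vapour 197→223 °C: 40.56 kJ/kg
Δh = 247.27 + 800 + 40.56 = 1087.8 kJ/kg
Q = ṁ·Δh = 11.20 kg/s × 1087.8 kJ/kg = 12184 kJ/s
|Q| = 12184 kW = 43861 MJ/h

Q = 43900 MJ/h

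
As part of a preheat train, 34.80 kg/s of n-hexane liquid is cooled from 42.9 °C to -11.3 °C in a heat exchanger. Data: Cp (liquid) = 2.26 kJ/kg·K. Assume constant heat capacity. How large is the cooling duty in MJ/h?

Q = ṁ·Cp·ΔT = 34.80 × 2.26 × (-11.3 − 42.9) = -4262.7 kJ/s
Cooling duty = 15346 MJ/h

Q_c = 15300 MJ/h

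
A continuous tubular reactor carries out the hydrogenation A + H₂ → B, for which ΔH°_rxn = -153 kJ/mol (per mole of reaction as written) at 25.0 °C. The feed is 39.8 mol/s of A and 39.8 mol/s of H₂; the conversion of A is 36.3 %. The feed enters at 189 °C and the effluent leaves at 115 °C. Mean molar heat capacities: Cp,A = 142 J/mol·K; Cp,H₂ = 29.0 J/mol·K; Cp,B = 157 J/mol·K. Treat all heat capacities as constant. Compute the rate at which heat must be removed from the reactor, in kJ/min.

Q_out = 164000 kJ/min

Extent of reaction ξ = 0.363 × 39.8 = 14.447 mol/s
Reaction term: ξ·ΔH°_rxn = 14.447 × -153 = -2210.5 kJ/s
Sensible, feed 189→25 °C: -1116.2 kJ/s
Outlet flows (mol/s): A 25.353, H₂ 25.353, B 14.447
Sensible, products 25→115 °C: 594.32 kJ/s
Q = ΔH = -2732.3 kJ/s = -2732.3 kW
Heat removed = 163940 kJ/min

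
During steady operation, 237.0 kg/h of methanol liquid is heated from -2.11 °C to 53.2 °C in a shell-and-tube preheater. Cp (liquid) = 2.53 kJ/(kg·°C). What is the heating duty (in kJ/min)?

Q = 553 kJ/min

Q = ṁ·Cp·ΔT = 237.0 × 2.53 × (53.2 − -2.11) = 33164 kJ/h
Converting: 33164 / 3600 s = 9.2123 kW
Heating duty = 552.74 kJ/min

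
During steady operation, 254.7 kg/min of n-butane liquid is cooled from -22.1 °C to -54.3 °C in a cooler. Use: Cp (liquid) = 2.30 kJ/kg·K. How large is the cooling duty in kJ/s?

Q = ṁ·Cp·ΔT = 254.7 × 2.30 × (-54.3 − -22.1) = -18863 kJ/min
Converting: 18863 / 60 s = 314.38 kW

Q_c = 314 kJ/s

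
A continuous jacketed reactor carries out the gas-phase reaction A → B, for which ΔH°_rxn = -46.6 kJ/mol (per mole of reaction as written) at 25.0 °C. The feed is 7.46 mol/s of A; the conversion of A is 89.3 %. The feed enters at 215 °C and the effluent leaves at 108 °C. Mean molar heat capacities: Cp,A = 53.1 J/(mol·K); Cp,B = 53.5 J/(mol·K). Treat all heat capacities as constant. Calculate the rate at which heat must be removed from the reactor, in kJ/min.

Extent of reaction ξ = 0.893 × 7.46 = 6.6618 mol/s
Reaction term: ξ·ΔH°_rxn = 6.6618 × -46.6 = -310.44 kJ/s
Sensible, feed 215→25 °C: -75.264 kJ/s
Outlet flows (mol/s): A 0.79822, B 6.6618
Sensible, products 25→108 °C: 33.1 kJ/s
Q = ΔH = -352.6 kJ/s = -352.6 kW
Heat removed = 21156 kJ/min

Q_out = 21200 kJ/min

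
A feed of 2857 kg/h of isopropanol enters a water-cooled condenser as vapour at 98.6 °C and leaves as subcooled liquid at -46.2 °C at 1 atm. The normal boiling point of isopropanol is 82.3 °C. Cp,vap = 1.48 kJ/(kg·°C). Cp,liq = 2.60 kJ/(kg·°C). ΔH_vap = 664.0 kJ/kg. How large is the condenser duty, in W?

Q_c = 811000 W

vapour 98.6→82.3 °C: -24.124 kJ/kg
condensation at 82.3 °C: -664 kJ/kg
liquid 82.3→-46.2 °C: -334.1 kJ/kg
Δh = -24.124 + -664 + -334.1 = -1022.2 kJ/kg
Q = ṁ·Δh = 2857 kg/h × -1022.2 kJ/kg = -2.9205e+06 kJ/h
|Q| = 811.25 kW = 811250 W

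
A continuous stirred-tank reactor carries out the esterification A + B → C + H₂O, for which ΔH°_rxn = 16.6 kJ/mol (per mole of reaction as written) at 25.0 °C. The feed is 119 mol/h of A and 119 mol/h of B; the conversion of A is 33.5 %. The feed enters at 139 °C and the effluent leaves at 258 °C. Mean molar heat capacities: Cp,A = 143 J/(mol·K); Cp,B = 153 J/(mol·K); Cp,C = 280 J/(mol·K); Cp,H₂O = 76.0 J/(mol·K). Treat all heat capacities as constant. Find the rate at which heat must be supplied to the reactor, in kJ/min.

Extent of reaction ξ = 0.335 × 119 = 39.865 mol/h
Reaction term: ξ·ΔH°_rxn = 39.865 × 16.6 = 661.76 kJ/h
Sensible, feed 139→25 °C: -4015.5 kJ/h
Outlet flows (mol/h): A 79.135, B 79.135, C 39.865, H₂O 39.865
Sensible, products 25→258 °C: 8764.5 kJ/h
Q = ΔH = 5410.7 kJ/h = 1.503 kW
Heat supplied = 90.179 kJ/min

Q_in = 90.2 kJ/min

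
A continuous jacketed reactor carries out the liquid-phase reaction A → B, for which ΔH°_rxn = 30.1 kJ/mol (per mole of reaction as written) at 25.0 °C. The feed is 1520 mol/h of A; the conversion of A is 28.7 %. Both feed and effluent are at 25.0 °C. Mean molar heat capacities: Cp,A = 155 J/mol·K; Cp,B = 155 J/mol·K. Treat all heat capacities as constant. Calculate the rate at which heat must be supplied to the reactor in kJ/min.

Q_in = 219 kJ/min

Extent of reaction ξ = 0.287 × 1520 = 436.24 mol/h
Reaction term: ξ·ΔH°_rxn = 436.24 × 30.1 = 13131 kJ/h
Q = ΔH = 13131 kJ/h = 3.6475 kW
Heat supplied = 218.85 kJ/min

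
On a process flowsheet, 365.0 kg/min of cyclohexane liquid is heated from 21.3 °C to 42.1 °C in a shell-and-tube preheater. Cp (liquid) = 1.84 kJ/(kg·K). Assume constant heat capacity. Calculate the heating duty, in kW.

Q = 233 kW

Q = ṁ·Cp·ΔT = 365.0 × 1.84 × (42.1 − 21.3) = 13969 kJ/min
Converting: 13969 / 60 s = 232.82 kW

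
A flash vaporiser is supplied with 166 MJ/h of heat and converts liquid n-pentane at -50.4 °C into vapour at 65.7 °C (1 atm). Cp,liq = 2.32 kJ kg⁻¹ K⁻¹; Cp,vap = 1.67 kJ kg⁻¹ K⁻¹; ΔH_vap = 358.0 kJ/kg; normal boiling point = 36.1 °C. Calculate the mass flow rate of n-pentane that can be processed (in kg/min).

Δh = 2.32×(36.1−-50.4) + 358.0 + 1.67×(65.7−36.1) = 608.11 kJ/kg
Q = 166 MJ/h = 46.111 kJ/s = 2766.7 kJ/min
ṁ = Q/Δh = 2766.7 / 608.11 = 4.5496 kg/min

ṁ = 4.55 kg/min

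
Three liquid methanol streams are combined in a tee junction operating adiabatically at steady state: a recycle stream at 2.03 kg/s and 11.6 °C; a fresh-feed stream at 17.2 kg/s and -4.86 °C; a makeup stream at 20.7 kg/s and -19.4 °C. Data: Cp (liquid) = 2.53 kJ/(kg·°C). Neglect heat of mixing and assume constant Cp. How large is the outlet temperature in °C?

No heat crosses the boundary, so H_out = H_in.
Σ ṁᵢCp,ᵢTᵢ = 2.03×2.53×11.6 + 17.2×2.53×-4.86 + 20.7×2.53×-19.4 = -1167.9
Σ ṁᵢCp,ᵢ = 2.03×2.53 + 17.2×2.53 + 20.7×2.53 = 101.02
T_out = -1167.9 / 101.02 = -11.561 °C

T_out = -11.6 °C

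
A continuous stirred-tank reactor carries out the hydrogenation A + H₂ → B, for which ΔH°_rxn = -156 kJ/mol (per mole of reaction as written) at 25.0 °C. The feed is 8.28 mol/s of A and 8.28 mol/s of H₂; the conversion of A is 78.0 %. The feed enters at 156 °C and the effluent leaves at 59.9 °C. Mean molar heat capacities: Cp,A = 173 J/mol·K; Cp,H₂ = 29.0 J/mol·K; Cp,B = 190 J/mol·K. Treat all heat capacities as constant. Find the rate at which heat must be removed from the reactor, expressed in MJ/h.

Extent of reaction ξ = 0.780 × 8.28 = 6.4584 mol/s
Reaction term: ξ·ΔH°_rxn = 6.4584 × -156 = -1007.5 kJ/s
Sensible, feed 156→25 °C: -219.11 kJ/s
Outlet flows (mol/s): A 1.8216, H₂ 1.8216, B 6.4584
Sensible, products 25→59.9 °C: 55.668 kJ/s
Q = ΔH = -1170.9 kJ/s = -1170.9 kW
Heat removed = 4215.4 MJ/h

Q_out = 4220 MJ/h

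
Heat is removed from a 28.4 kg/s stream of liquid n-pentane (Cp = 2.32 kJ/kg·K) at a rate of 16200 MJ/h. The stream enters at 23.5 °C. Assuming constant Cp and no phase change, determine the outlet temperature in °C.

Q = 16200 MJ/h = 4500 kJ/s
ΔT = Q/(ṁ·Cp) = 4500/(28.4×2.32) = 68.298 K
T_out = 23.5 − 68.298 = -44.798 °C

T_out = -44.8 °C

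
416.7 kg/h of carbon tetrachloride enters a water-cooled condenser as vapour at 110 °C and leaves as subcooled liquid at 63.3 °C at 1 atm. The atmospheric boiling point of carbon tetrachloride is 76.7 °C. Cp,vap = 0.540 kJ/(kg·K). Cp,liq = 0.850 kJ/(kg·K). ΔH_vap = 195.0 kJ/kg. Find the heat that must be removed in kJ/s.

Q_c = 26.0 kJ/s

vapour 110→76.7 °C: -17.982 kJ/kg
condensation at 76.7 °C: -195 kJ/kg
liquid 76.7→63.3 °C: -11.39 kJ/kg
Δh = -17.982 + -195 + -11.39 = -224.37 kJ/kg
Q = ṁ·Δh = 416.7 kg/h × -224.37 kJ/kg = -93496 kJ/h
|Q| = 25.971 kW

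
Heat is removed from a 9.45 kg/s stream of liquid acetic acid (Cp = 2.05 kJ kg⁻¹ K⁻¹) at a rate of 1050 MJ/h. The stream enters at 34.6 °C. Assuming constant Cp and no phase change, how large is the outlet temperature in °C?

Q = 1050 MJ/h = 291.67 kJ/s
ΔT = Q/(ṁ·Cp) = 291.67/(9.45×2.05) = 15.056 K
T_out = 34.6 − 15.056 = 19.544 °C

T_out = 19.5 °C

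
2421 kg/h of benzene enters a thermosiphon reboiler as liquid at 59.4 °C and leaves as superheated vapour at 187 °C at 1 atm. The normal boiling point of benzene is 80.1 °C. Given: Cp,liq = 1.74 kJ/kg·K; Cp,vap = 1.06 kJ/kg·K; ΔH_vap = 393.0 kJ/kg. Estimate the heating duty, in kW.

Q = 365 kW

liquid 59.4→80.1 °C: 36.018 kJ/kg
vaporisation at 80.1 °C: 393 kJ/kg
vapour 80.1→187 °C: 113.31 kJ/kg
Δh = 36.018 + 393 + 113.31 = 542.33 kJ/kg
Q = ṁ·Δh = 2421 kg/h × 542.33 kJ/kg = 1.313e+06 kJ/h
|Q| = 364.72 kW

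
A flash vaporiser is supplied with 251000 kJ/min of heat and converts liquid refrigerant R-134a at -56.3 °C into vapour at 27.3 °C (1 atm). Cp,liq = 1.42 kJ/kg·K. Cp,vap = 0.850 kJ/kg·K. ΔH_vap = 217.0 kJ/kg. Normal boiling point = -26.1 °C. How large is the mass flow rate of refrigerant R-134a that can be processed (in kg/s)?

Δh = 1.42×(-26.1−-56.3) + 217.0 + 0.850×(27.3−-26.1) = 305.27 kJ/kg
Q = 251000 kJ/min = 4183.3 kJ/s = 4183.3 kJ/s
ṁ = Q/Δh = 4183.3 / 305.27 = 13.704 kg/s

ṁ = 13.7 kg/s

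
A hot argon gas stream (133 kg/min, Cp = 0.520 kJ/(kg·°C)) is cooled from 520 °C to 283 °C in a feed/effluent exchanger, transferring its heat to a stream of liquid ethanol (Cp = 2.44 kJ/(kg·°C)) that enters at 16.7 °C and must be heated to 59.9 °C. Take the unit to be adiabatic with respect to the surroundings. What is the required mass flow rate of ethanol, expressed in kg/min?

Heat released by hot stream: Q = 133 × 0.520 × (520 − 283) = 16391 kJ/min
Energy balance on cold side (adiabatic exchanger): Q = ṁ_c·Cp_c·(T_c,out − T_c,in)
ṁ_c = 16391 / [2.44 × (59.9 − 16.7)] = 155.5 kg/min

ṁ_c = 155 kg/min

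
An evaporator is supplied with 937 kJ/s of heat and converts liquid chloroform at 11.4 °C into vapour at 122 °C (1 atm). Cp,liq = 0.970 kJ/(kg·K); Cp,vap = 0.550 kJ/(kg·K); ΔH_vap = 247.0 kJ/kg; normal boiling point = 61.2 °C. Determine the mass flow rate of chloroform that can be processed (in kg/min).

Δh = 0.970×(61.2−11.4) + 247.0 + 0.550×(122−61.2) = 328.75 kJ/kg
Q = 937 kJ/s = 937 kJ/s = 56220 kJ/min
ṁ = Q/Δh = 56220 / 328.75 = 171.01 kg/min

ṁ = 171 kg/min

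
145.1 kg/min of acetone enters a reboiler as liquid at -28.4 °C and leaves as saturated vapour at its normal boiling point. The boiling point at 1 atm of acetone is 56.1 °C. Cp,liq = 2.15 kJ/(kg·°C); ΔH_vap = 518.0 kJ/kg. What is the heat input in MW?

Q = 1.69 MW

liquid -28.4→56.1 °C: 181.67 kJ/kg
vaporisation at 56.1 °C: 518 kJ/kg
Δh = 181.67 + 518 = 699.67 kJ/kg
Q = ṁ·Δh = 145.1 kg/min × 699.67 kJ/kg = 101520 kJ/min
|Q| = 1692 kW = 1.692 MW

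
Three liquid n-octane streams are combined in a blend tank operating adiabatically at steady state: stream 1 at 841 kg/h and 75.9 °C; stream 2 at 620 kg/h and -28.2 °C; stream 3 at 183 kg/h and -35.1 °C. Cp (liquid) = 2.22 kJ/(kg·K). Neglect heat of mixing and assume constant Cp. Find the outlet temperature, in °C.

T_out = 24.3 °C

Energy balance with Q = 0: Σ ṁᵢCp,ᵢ(T_out − Tᵢ) = 0
T_out = Σ ṁᵢCp,ᵢTᵢ / Σ ṁᵢCp,ᵢ
      = 88633 / 3649.7 = 24.285 °C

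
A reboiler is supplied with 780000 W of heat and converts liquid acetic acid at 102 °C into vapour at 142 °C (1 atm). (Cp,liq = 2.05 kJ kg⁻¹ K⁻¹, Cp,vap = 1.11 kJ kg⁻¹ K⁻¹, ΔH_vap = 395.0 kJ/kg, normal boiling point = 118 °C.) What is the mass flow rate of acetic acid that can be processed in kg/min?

Δh = 2.05×(118−102) + 395.0 + 1.11×(142−118) = 454.44 kJ/kg
Q = 780000 W = 780 kJ/s = 46800 kJ/min
ṁ = Q/Δh = 46800 / 454.44 = 102.98 kg/min

ṁ = 103 kg/min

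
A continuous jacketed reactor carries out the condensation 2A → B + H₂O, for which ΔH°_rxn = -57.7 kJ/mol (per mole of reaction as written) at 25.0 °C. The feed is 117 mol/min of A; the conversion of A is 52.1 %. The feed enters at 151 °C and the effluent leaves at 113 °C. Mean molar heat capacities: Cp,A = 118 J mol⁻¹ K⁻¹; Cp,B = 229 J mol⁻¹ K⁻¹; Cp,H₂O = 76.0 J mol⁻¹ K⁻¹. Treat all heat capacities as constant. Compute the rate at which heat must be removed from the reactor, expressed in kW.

Q_out = 35.0 kW

Extent of reaction ξ = 0.521 × 117 / 2 = 30.479 mol/min
Reaction term: ξ·ΔH°_rxn = 30.479 × -57.7 = -1758.6 kJ/min
Sensible, feed 151→25 °C: -1739.6 kJ/min
Outlet flows (mol/min): A 56.043, B 30.479, H₂O 30.479
Sensible, products 25→113 °C: 1400 kJ/min
Q = ΔH = -2098.2 kJ/min = -34.97 kW
Heat removed = 34.97 kW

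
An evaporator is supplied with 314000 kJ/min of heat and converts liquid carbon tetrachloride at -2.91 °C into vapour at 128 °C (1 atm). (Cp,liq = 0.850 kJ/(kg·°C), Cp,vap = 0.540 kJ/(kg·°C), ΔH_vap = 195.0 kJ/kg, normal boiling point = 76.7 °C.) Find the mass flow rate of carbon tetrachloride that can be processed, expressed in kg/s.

ṁ = 18.0 kg/s

Δh = 0.850×(76.7−-2.91) + 195.0 + 0.540×(128−76.7) = 290.37 kJ/kg
Q = 314000 kJ/min = 5233.3 kJ/s = 5233.3 kJ/s
ṁ = Q/Δh = 5233.3 / 290.37 = 18.023 kg/s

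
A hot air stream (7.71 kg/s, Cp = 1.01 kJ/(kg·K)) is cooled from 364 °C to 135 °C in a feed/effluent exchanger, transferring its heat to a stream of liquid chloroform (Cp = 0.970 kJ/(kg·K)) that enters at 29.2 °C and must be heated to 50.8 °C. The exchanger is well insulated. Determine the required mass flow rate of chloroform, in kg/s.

ṁ_c = 85.1 kg/s

Heat released by hot stream: Q = 7.71 × 1.01 × (364 − 135) = 1783.2 kJ/s
Energy balance on cold side (adiabatic exchanger): Q = ṁ_c·Cp_c·(T_c,out − T_c,in)
ṁ_c = 1783.2 / [0.970 × (50.8 − 29.2)] = 85.111 kg/s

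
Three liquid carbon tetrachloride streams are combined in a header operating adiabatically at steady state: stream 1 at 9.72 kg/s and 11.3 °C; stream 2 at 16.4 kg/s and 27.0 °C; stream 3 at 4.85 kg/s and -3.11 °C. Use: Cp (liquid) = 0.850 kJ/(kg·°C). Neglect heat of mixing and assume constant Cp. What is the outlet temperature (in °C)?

Adiabatic, steady state ⇒ Σ ṁᵢCp,ᵢ(T_out − Tᵢ) = 0
Σ ṁᵢCp,ᵢTᵢ = 9.72×0.850×11.3 + 16.4×0.850×27.0 + 4.85×0.850×-3.11 = 456.92
Σ ṁᵢCp,ᵢ = 9.72×0.850 + 16.4×0.850 + 4.85×0.850 = 26.324
T_out = 456.92 / 26.324 = 17.357 °C

T_out = 17.4 °C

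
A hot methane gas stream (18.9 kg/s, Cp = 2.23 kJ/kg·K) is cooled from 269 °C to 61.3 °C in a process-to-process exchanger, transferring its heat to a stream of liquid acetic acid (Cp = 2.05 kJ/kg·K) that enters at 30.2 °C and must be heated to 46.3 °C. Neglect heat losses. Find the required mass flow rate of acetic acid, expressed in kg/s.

Heat released by hot stream: Q = 18.9 × 2.23 × (269 − 61.3) = 8753.9 kJ/s
Energy balance on cold side (adiabatic exchanger): Q = ṁ_c·Cp_c·(T_c,out − T_c,in)
ṁ_c = 8753.9 / [2.05 × (46.3 − 30.2)] = 265.23 kg/s

ṁ_c = 265 kg/s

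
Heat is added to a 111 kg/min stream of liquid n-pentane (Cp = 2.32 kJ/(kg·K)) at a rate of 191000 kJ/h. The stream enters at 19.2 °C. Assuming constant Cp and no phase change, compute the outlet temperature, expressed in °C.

T_out = 31.6 °C

Q = 191000 kJ/h = 3183.3 kJ/min
ΔT = Q/(ṁ·Cp) = 3183.3/(111×2.32) = 12.361 K
T_out = 19.2 + 12.361 = 31.561 °C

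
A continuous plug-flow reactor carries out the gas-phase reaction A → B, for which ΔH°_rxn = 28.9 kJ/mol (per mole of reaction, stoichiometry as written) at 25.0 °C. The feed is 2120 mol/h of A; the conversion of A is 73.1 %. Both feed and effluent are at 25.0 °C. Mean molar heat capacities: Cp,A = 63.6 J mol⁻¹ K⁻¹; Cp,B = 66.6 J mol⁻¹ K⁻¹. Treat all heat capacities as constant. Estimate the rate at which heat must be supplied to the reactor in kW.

Extent of reaction ξ = 0.731 × 2120 = 1549.7 mol/h
Reaction term: ξ·ΔH°_rxn = 1549.7 × 28.9 = 44787 kJ/h
Q = ΔH = 44787 kJ/h = 12.441 kW
Heat supplied = 12.441 kW

Q_in = 12.4 kW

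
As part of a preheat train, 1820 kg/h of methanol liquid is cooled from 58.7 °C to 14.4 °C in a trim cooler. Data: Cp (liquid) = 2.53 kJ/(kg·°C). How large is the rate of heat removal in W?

Q = ṁ·Cp·ΔT = 1820 × 2.53 × (14.4 − 58.7) = -203980 kJ/h
Converting: 203980 / 3600 s = 56.662 kW
Cooling duty = 56662 W

Q_c = 56700 W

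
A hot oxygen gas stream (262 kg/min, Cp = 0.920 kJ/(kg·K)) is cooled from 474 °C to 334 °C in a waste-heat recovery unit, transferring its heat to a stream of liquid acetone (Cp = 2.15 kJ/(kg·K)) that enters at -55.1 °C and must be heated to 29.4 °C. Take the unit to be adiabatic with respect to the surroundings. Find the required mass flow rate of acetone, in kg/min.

Heat released by hot stream: Q = 262 × 0.920 × (474 − 334) = 33746 kJ/min
Energy balance on cold side (adiabatic exchanger): Q = ṁ_c·Cp_c·(T_c,out − T_c,in)
ṁ_c = 33746 / [2.15 × (29.4 − -55.1)] = 185.75 kg/min

ṁ_c = 186 kg/min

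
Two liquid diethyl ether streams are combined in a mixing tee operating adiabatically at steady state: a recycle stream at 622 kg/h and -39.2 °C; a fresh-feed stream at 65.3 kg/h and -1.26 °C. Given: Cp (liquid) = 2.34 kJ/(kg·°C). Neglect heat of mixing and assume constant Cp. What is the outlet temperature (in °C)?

Energy balance with Q = 0: Σ ṁᵢCp,ᵢ(T_out − Tᵢ) = 0
Σ ṁᵢCp,ᵢTᵢ = 622×2.34×-39.2 + 65.3×2.34×-1.26 = -57247
Σ ṁᵢCp,ᵢ = 622×2.34 + 65.3×2.34 = 1608.3
T_out = -57247 / 1608.3 = -35.595 °C

T_out = -35.6 °C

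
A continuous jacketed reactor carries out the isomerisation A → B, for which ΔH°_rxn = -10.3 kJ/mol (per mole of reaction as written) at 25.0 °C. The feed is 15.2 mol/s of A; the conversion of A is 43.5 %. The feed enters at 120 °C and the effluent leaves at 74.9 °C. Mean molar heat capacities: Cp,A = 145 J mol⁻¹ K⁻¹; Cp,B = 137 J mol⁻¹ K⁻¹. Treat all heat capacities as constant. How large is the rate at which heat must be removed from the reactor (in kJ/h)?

Q_out = 613000 kJ/h

Extent of reaction ξ = 0.435 × 15.2 = 6.612 mol/s
Reaction term: ξ·ΔH°_rxn = 6.612 × -10.3 = -68.104 kJ/s
Sensible, feed 120→25 °C: -209.38 kJ/s
Outlet flows (mol/s): A 8.588, B 6.612
Sensible, products 25→74.9 °C: 107.34 kJ/s
Q = ΔH = -170.14 kJ/s = -170.14 kW
Heat removed = 612520 kJ/h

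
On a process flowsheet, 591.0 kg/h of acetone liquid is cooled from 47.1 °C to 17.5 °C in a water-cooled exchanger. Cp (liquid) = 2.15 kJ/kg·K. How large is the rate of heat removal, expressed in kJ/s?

Q_c = 10.4 kJ/s

Q = ṁ·Cp·ΔT = 591.0 × 2.15 × (17.5 − 47.1) = -37611 kJ/h
Converting: 37611 / 3600 s = 10.448 kW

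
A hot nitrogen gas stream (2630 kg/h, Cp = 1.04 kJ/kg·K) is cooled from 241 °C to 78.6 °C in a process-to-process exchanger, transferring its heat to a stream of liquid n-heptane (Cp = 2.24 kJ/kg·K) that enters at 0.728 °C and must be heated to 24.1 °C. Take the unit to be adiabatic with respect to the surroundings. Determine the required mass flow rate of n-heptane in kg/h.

ṁ_c = 8480 kg/h

Heat released by hot stream: Q = 2630 × 1.04 × (241 − 78.6) = 444200 kJ/h
Energy balance on cold side (adiabatic exchanger): Q = ṁ_c·Cp_c·(T_c,out − T_c,in)
ṁ_c = 444200 / [2.24 × (24.1 − 0.728)] = 8484.6 kg/h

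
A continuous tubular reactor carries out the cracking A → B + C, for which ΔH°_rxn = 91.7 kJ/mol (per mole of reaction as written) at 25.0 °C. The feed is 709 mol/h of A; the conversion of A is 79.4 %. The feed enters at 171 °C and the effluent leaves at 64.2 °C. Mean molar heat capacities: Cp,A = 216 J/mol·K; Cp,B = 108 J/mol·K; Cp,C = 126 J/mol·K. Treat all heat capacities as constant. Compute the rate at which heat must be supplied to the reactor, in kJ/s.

Q_in = 9.91 kJ/s

Extent of reaction ξ = 0.794 × 709 = 562.95 mol/h
Reaction term: ξ·ΔH°_rxn = 562.95 × 91.7 = 51622 kJ/h
Sensible, feed 171→25 °C: -22359 kJ/h
Outlet flows (mol/h): A 146.05, B 562.95, C 562.95
Sensible, products 25→64.2 °C: 6400.5 kJ/h
Q = ΔH = 35664 kJ/h = 9.9066 kW
Heat supplied = 9.9066 kJ/s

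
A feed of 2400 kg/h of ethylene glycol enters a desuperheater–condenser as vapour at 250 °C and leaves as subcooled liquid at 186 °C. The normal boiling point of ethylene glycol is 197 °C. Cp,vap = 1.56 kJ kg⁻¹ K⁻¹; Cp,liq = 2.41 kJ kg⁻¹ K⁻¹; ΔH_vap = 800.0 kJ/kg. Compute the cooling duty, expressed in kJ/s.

vapour 250→197 °C: -82.68 kJ/kg
condensation at 197 °C: -800 kJ/kg
liquid 197→186 °C: -26.51 kJ/kg
Δh = -82.68 + -800 + -26.51 = -909.19 kJ/kg
Q = ṁ·Δh = 2400 kg/h × -909.19 kJ/kg = -2.1821e+06 kJ/h
|Q| = 606.13 kW

Q_c = 606 kJ/s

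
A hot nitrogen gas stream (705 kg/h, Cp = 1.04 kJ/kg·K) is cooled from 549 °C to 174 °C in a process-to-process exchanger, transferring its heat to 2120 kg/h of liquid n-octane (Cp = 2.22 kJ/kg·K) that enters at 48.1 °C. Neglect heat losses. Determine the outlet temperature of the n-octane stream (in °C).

Heat released by hot stream: Q = 705 × 1.04 × (549 − 174) = 274950 kJ/h
Energy balance on cold side (adiabatic exchanger): Q = ṁ_c·Cp_c·(T_c,out − T_c,in)
T_c,out = 48.1 + 274950/(2120 × 2.22) = 106.52 °C

T_c,out = 107 °C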